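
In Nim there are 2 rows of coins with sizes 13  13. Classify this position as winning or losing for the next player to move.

Nim-sum: 13 XOR 13 = 0.
The nim-sum is 0, so this is a P-position: the player to move is in a losing position under optimal play.

Losing position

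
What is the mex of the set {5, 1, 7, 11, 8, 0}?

2

The values 0, 1 are all present; 2 is the first non-negative integer missing from the set.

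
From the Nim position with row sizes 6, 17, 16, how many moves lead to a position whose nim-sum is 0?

1

Nim-sum: 6 XOR 17 XOR 16 = 7.
The overall nim-sum is X = 7. A row of size p has a winning move iff p XOR X < p (reduce it to p XOR X).
  6: 6 XOR 7 = 1 < 6 — winning move (to 1).
  17: 17 XOR 7 = 22 ≥ 17 — no move.
  16: 16 XOR 7 = 23 ≥ 16 — no move.
That gives 1 winning move.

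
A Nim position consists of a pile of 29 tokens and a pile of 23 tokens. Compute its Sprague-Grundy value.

10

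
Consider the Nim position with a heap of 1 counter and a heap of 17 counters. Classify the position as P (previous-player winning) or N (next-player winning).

Nim-sum: 1 ^ 17 = 16.
The nim-sum is 16 ≠ 0, so this is an N-position: the player to move can win.

N-position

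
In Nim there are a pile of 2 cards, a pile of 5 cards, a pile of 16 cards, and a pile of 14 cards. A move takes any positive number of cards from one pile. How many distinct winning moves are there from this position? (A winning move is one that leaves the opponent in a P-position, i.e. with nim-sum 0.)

Nim-sum: 2 XOR 5 XOR 16 XOR 14 = 25.
The overall nim-sum is X = 25. A pile of size p has a winning move iff p XOR X < p (reduce it to p XOR X).
  2: 2 XOR 25 = 27 ≥ 2 — no move.
  5: 5 XOR 25 = 28 ≥ 5 — no move.
  16: 16 XOR 25 = 9 < 16 — winning move (to 9).
  14: 14 XOR 25 = 23 ≥ 14 — no move.
That gives 1 winning move.

1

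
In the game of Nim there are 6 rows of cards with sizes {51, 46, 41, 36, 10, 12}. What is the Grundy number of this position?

Bitwise XOR of the heap sizes:
  110011  (51)
  101110  (46)
  101001  (41)
  100100  (36)
  001010  (10)
  001100  (12)
  ------
  010110  (22)

22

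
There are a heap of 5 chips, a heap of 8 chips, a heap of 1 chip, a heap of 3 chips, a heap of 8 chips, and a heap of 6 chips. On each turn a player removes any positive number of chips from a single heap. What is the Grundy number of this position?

1

Compute the nim-sum pairwise:
5 ⊕ 8 = 13
13 ⊕ 1 = 12
12 ⊕ 3 = 15
15 ⊕ 8 = 7
7 ⊕ 6 = 1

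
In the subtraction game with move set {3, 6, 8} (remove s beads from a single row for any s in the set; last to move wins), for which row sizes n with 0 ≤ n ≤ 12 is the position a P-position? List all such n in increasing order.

0, 1, 2, 11, 12

Grundy values for subtraction set {3, 6, 8}:
g(0) = mex{} = 0
g(1) = mex{} = 0
g(2) = mex{} = 0
g(3) = mex{0} = 1
g(4) = mex{0} = 1
g(5) = mex{0} = 1
g(6) = mex{0,1} = 2
g(7) = mex{0,1} = 2
g(8) = mex{0,1} = 2
g(9) = mex{0,1,2} = 3
g(10) = mex{0,1,2} = 3
g(11) = mex{1,2} = 0
g(12) = mex{1,2,3} = 0
The P-positions (g = 0) in 0..12 are 0, 1, 2, 11, 12.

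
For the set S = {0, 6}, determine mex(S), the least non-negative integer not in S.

0 is in the set but 1 is not, so the mex is 1.

1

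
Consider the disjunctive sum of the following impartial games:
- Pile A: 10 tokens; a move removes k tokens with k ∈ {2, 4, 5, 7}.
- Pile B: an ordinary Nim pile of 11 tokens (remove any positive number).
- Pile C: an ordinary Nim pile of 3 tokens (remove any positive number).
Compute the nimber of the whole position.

Build the Grundy sequence for pile A with g(k) = mex{g(k−s) : s ∈ {2, 4, 5, 7}, s ≤ k}:
k:     0  1  2  3  4  5  6  7  8  9 10
g(k):  0  0  1  1  2  2  3  3  4  0  0
So g(10) = 0.
Pile B is a plain Nim pile of size 11, so its Grundy value is 11.
Pile C is a plain Nim pile of size 3, so its Grundy value is 3.
By the Sprague-Grundy theorem, the Grundy value of a sum of independent games is the XOR of the component values.
Combined value = 0 XOR 11 XOR 3 = 8.

8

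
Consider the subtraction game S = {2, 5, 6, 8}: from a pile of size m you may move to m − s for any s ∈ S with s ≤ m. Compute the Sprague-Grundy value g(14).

0

Grundy values for subtraction set {2, 5, 6, 8}:
g(0) = mex{} = 0
g(1) = mex{} = 0
g(2) = mex{0} = 1
g(3) = mex{0} = 1
g(4) = mex{1} = 0
g(5) = mex{0,1} = 2
g(6) = mex{0} = 1
g(7) = mex{0,1,2} = 3
g(8) = mex{0,1} = 2
g(9) = mex{0,1,3} = 2
g(10) = mex{0,1,2} = 3
g(11) = mex{1,2} = 0
g(12) = mex{0,1,3} = 2
g(13) = mex{0,2,3} = 1
g(14) = mex{1,2} = 0
So g(14) = 0.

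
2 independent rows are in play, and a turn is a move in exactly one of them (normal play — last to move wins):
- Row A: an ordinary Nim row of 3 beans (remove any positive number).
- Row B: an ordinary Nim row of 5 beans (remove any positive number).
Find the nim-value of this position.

Row A is a plain Nim row of size 3, so its Grundy value is 3.
Row B is a plain Nim row of size 5, so its Grundy value is 5.
The value of a disjunctive sum is the nim-sum of the parts.
Combined value = 3 ⊕ 5 = 6.

6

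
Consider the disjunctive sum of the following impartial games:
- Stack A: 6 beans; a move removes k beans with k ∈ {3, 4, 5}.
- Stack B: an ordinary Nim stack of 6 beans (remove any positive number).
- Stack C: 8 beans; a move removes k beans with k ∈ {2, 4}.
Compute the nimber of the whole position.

Grundy values for stack A (subtraction set {3, 4, 5}):
k:     0  1  2  3  4  5  6
g(k):  0  0  0  1  1  1  2
So g(6) = 2.
Stack B is a plain Nim stack of size 6, so its Grundy value is 6.
For stack C, compute g(0), g(1), … with moves {2, 4}:
k:     0  1  2  3  4  5  6  7  8
g(k):  0  0  1  1  2  2  0  0  1
So g(8) = 1.
The value of a disjunctive sum is the nim-sum of the parts.
Combined value = 2 XOR 6 XOR 1 = 5.

5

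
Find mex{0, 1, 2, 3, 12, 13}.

The values 0, 1, 2, 3 are all present; 4 is the first non-negative integer missing from the set.

4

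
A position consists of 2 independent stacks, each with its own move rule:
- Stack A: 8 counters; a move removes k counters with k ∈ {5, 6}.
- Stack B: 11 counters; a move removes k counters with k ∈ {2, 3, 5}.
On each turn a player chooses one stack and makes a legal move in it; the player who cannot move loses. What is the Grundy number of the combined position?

Grundy values for stack A (subtraction set {5, 6}):
g(0) = mex{} = 0
g(1) = mex{} = 0
g(2) = mex{} = 0
g(3) = mex{} = 0
g(4) = mex{} = 0
g(5) = mex{0} = 1
g(6) = mex{0} = 1
g(7) = mex{0} = 1
g(8) = mex{0} = 1
So g(8) = 1.
For stack B, compute g(0), g(1), … with moves {2, 3, 5}:
g(0) = mex{} = 0
g(1) = mex{} = 0
g(2) = mex{0} = 1
g(3) = mex{0} = 1
g(4) = mex{0,1} = 2
g(5) = mex{0,1} = 2
g(6) = mex{0,1,2} = 3
g(7) = mex{1,2} = 0
g(8) = mex{1,2,3} = 0
g(9) = mex{0,2,3} = 1
g(10) = mex{0,2} = 1
g(11) = mex{0,1,3} = 2
So g(11) = 2.
By the Sprague-Grundy theorem, the Grundy value of a sum of independent games is the XOR of the component values.
Combined value = 1 XOR 2 = 3.

3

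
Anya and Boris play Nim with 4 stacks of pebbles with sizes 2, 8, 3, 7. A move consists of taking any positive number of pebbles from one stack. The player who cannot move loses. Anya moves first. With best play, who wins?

In binary:
  0010  (2)
  1000  (8)
  0011  (3)
  0111  (7)
  ----
  1110  (14)
The nim-sum is 14 ≠ 0, so this is an N-position: the player to move can win; Anya has a winning move.

Anya wins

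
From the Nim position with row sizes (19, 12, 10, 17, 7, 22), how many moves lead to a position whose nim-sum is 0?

3

In binary:
  10011  (19)
  01100  (12)
  01010  (10)
  10001  (17)
  00111  (7)
  10110  (22)
  -----
  10101  (21)
The overall nim-sum is X = 21. A row of size p has a winning move iff p XOR X < p (reduce it to p XOR X).
  19: 19 XOR 21 = 6 < 19 — winning move (to 6).
  12: 12 XOR 21 = 25 ≥ 12 — no move.
  10: 10 XOR 21 = 31 ≥ 10 — no move.
  17: 17 XOR 21 = 4 < 17 — winning move (to 4).
  7: 7 XOR 21 = 18 ≥ 7 — no move.
  22: 22 XOR 21 = 3 < 22 — winning move (to 3).
That gives 3 winning moves.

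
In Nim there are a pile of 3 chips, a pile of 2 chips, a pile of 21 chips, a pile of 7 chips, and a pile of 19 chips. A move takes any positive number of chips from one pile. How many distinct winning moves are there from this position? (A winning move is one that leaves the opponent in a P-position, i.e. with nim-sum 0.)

Bitwise XOR of the heap sizes:
  00011  (3)
  00010  (2)
  10101  (21)
  00111  (7)
  10011  (19)
  -----
  00000  (0)
The nim-sum is already 0, so every move leaves a nonzero nim-sum — there are no winning moves.

0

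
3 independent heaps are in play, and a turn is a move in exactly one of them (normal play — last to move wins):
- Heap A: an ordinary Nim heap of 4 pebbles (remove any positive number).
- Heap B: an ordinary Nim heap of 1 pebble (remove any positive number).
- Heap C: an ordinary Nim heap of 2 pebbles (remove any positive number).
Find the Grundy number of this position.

7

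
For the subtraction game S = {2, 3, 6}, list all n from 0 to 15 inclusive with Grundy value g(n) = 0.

0, 1, 5, 9, 10, 14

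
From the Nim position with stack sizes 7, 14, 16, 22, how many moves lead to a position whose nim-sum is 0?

1

Compute the nim-sum pairwise:
7 ^ 14 = 9
9 ^ 16 = 25
25 ^ 22 = 15
The overall nim-sum is X = 15. A stack of size p has a winning move iff p XOR X < p (reduce it to p XOR X).
  7: 7 XOR 15 = 8 ≥ 7 — no move.
  14: 14 XOR 15 = 1 < 14 — winning move (to 1).
  16: 16 XOR 15 = 31 ≥ 16 — no move.
  22: 22 XOR 15 = 25 ≥ 22 — no move.
That gives 1 winning move.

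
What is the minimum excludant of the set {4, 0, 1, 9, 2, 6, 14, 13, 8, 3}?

5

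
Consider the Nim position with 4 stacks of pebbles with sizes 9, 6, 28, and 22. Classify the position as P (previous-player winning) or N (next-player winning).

In binary:
  01001  (9)
  00110  (6)
  11100  (28)
  10110  (22)
  -----
  00101  (5)
The nim-sum is 5 ≠ 0, so this is an N-position: the player to move can win.

N-position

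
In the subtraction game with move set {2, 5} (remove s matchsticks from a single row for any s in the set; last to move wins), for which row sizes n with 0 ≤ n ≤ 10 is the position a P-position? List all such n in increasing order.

Build the Grundy sequence with g(k) = mex{g(k−s) : s ∈ {2, 5}, s ≤ k}:
g(0) = mex{} = 0
g(1) = mex{} = 0
g(2) = mex{0} = 1
g(3) = mex{0} = 1
g(4) = mex{1} = 0
g(5) = mex{0,1} = 2
g(6) = mex{0} = 1
g(7) = mex{1,2} = 0
g(8) = mex{1} = 0
g(9) = mex{0} = 1
g(10) = mex{0,2} = 1
The P-positions (g = 0) in 0..10 are 0, 1, 4, 7, 8.

0, 1, 4, 7, 8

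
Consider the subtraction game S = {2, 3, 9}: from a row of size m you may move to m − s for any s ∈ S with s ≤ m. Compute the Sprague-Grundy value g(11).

0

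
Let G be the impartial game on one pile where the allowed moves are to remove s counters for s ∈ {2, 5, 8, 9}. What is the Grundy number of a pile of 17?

0

Compute g(0), g(1), … for moves {2, 5, 8, 9}:
k:     0  1  2  3  4  5  6  7  8  9 10 11 12 13 14 15 16 17
g(k):  0  0  1  1  0  2  1  0  2  1  3  0  2  1  0  2  1  0
So g(17) = 0.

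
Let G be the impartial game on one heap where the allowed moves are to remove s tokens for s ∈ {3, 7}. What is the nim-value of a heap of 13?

1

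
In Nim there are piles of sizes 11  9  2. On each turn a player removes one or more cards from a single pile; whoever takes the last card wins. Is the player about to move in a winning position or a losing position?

Losing position

Nim-sum: 11 XOR 9 XOR 2 = 0.
The nim-sum is 0, so this is a P-position: the player to move is in a losing position under optimal play.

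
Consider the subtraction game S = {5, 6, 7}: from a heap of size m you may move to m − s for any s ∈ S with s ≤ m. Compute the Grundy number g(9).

Compute g(0), g(1), … for moves {5, 6, 7}:
k:     0  1  2  3  4  5  6  7  8  9
g(k):  0  0  0  0  0  1  1  1  1  1
So g(9) = 1.

1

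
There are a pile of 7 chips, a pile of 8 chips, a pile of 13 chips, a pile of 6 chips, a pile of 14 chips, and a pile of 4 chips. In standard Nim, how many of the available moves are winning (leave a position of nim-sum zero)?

In binary:
  0111  (7)
  1000  (8)
  1101  (13)
  0110  (6)
  1110  (14)
  0100  (4)
  ----
  1110  (14)
The overall nim-sum is X = 14. A pile of size p has a winning move iff p XOR X < p (reduce it to p XOR X).
  7: 7 XOR 14 = 9 ≥ 7 — no move.
  8: 8 XOR 14 = 6 < 8 — winning move (to 6).
  13: 13 XOR 14 = 3 < 13 — winning move (to 3).
  6: 6 XOR 14 = 8 ≥ 6 — no move.
  14: 14 XOR 14 = 0 < 14 — winning move (to 0).
  4: 4 XOR 14 = 10 ≥ 4 — no move.
That gives 3 winning moves.

3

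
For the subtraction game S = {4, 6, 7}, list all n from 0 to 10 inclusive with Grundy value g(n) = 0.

0, 1, 2, 3

Grundy values for subtraction set {4, 6, 7}:
g(0) = mex{} = 0
g(1) = mex{} = 0
g(2) = mex{} = 0
g(3) = mex{} = 0
g(4) = mex{0} = 1
g(5) = mex{0} = 1
g(6) = mex{0} = 1
g(7) = mex{0} = 1
g(8) = mex{0,1} = 2
g(9) = mex{0,1} = 2
g(10) = mex{0,1} = 2
The P-positions (g = 0) in 0..10 are 0, 1, 2, 3.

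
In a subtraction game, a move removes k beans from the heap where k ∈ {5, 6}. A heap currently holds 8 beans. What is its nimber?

1

Compute g(0), g(1), … for moves {5, 6}:
k:     0  1  2  3  4  5  6  7  8
g(k):  0  0  0  0  0  1  1  1  1
So g(8) = 1.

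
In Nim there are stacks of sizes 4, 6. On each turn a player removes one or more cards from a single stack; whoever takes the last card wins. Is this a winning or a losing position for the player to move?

Winning position

Nim-sum: 4 ⊕ 6 = 2.
The nim-sum is 2 ≠ 0, so this is an N-position: the player to move can win.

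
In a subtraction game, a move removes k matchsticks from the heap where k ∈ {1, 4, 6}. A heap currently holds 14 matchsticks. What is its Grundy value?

Grundy values for subtraction set {1, 4, 6}:
k:     0  1  2  3  4  5  6  7  8  9 10 11 12 13 14
g(k):  0  1  0  1  2  0  1  0  1  2  0  1  0  1  2
So g(14) = 2.

2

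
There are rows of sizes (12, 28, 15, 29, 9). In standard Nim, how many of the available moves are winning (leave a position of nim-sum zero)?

5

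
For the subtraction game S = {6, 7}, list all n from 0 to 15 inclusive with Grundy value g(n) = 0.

0, 1, 2, 3, 4, 5, 13, 14, 15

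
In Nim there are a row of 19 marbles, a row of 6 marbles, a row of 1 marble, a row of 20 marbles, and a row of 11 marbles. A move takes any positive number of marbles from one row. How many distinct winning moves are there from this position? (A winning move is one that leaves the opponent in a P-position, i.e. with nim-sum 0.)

Write each in binary and XOR column by column:
  10011  (19)
  00110  (6)
  00001  (1)
  10100  (20)
  01011  (11)
  -----
  01011  (11)
The overall nim-sum is X = 11. A row of size p has a winning move iff p XOR X < p (reduce it to p XOR X).
  19: 19 XOR 11 = 24 ≥ 19 — no move.
  6: 6 XOR 11 = 13 ≥ 6 — no move.
  1: 1 XOR 11 = 10 ≥ 1 — no move.
  20: 20 XOR 11 = 31 ≥ 20 — no move.
  11: 11 XOR 11 = 0 < 11 — winning move (to 0).
That gives 1 winning move.

1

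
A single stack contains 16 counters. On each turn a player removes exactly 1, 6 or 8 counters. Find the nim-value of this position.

0

Grundy values for subtraction set {1, 6, 8}:
k:     0  1  2  3  4  5  6  7  8  9 10 11 12 13 14 15 16
g(k):  0  1  0  1  0  1  2  0  1  0  1  0  1  2  0  1  0
So g(16) = 0.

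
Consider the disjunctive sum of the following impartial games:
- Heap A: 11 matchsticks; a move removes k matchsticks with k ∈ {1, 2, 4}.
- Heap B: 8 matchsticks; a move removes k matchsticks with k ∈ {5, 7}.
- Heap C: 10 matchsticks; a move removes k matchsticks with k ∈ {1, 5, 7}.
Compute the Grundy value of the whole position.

3

Build the Grundy sequence for heap A with g(k) = mex{g(k−s) : s ∈ {1, 2, 4}, s ≤ k}:
g(0) = mex{} = 0
g(1) = mex{0} = 1
g(2) = mex{0,1} = 2
g(3) = mex{1,2} = 0
g(4) = mex{0,2} = 1
g(5) = mex{0,1} = 2
g(6) = mex{1,2} = 0
g(7) = mex{0,2} = 1
g(8) = mex{0,1} = 2
g(9) = mex{1,2} = 0
g(10) = mex{0,2} = 1
g(11) = mex{0,1} = 2
So g(11) = 2.
Grundy values for heap B (subtraction set {5, 7}):
g(0) = mex{} = 0
g(1) = mex{} = 0
g(2) = mex{} = 0
g(3) = mex{} = 0
g(4) = mex{} = 0
g(5) = mex{0} = 1
g(6) = mex{0} = 1
g(7) = mex{0} = 1
g(8) = mex{0} = 1
So g(8) = 1.
For heap C, compute g(0), g(1), … with moves {1, 5, 7}:
g(0) = mex{} = 0
g(1) = mex{0} = 1
g(2) = mex{1} = 0
g(3) = mex{0} = 1
g(4) = mex{1} = 0
g(5) = mex{0} = 1
g(6) = mex{1} = 0
g(7) = mex{0} = 1
g(8) = mex{1} = 0
g(9) = mex{0} = 1
g(10) = mex{1} = 0
So g(10) = 0.
The value of a disjunctive sum is the nim-sum of the parts.
Combined value = 2 XOR 1 XOR 0 = 3.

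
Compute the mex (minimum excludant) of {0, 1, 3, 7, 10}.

The values 0, 1 are all present; 2 is the first non-negative integer missing from the set.

2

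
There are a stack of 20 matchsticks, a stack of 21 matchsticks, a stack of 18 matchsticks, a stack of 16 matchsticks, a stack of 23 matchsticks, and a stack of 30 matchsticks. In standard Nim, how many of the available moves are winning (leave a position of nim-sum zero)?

Nim-sum: 20 XOR 21 XOR 18 XOR 16 XOR 23 XOR 30 = 10.
The overall nim-sum is X = 10. A stack of size p has a winning move iff p XOR X < p (reduce it to p XOR X).
  20: 20 XOR 10 = 30 ≥ 20 — no move.
  21: 21 XOR 10 = 31 ≥ 21 — no move.
  18: 18 XOR 10 = 24 ≥ 18 — no move.
  16: 16 XOR 10 = 26 ≥ 16 — no move.
  23: 23 XOR 10 = 29 ≥ 23 — no move.
  30: 30 XOR 10 = 20 < 30 — winning move (to 20).
That gives 1 winning move.

1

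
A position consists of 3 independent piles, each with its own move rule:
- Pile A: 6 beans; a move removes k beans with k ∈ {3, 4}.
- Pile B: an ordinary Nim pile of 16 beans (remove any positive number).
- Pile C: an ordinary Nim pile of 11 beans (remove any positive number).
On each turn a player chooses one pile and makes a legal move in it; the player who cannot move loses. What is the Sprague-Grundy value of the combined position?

25

Build the Grundy sequence for pile A with g(k) = mex{g(k−s) : s ∈ {3, 4}, s ≤ k}:
g(0) = mex{} = 0
g(1) = mex{} = 0
g(2) = mex{} = 0
g(3) = mex{0} = 1
g(4) = mex{0} = 1
g(5) = mex{0} = 1
g(6) = mex{0,1} = 2
So g(6) = 2.
Pile B is a plain Nim pile of size 16, so its Grundy value is 16.
Pile C is a plain Nim pile of size 11, so its Grundy value is 11.
By the Sprague-Grundy theorem, the Grundy value of a sum of independent games is the XOR of the component values.
Combined value = 2 XOR 16 XOR 11 = 25.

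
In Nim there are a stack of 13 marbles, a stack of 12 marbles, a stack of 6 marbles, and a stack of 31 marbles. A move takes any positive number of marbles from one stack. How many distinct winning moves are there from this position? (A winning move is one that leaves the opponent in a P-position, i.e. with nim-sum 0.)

1

In binary:
  01101  (13)
  01100  (12)
  00110  (6)
  11111  (31)
  -----
  11000  (24)
The overall nim-sum is X = 24. A stack of size p has a winning move iff p XOR X < p (reduce it to p XOR X).
  13: 13 XOR 24 = 21 ≥ 13 — no move.
  12: 12 XOR 24 = 20 ≥ 12 — no move.
  6: 6 XOR 24 = 30 ≥ 6 — no move.
  31: 31 XOR 24 = 7 < 31 — winning move (to 7).
That gives 1 winning move.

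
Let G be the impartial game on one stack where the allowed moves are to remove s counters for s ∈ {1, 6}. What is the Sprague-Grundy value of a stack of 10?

1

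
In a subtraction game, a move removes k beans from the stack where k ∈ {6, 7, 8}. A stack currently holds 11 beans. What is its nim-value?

1

Compute g(0), g(1), … for moves {6, 7, 8}:
g(0) = mex{} = 0
g(1) = mex{} = 0
g(2) = mex{} = 0
g(3) = mex{} = 0
g(4) = mex{} = 0
g(5) = mex{} = 0
g(6) = mex{0} = 1
g(7) = mex{0} = 1
g(8) = mex{0} = 1
g(9) = mex{0} = 1
g(10) = mex{0} = 1
g(11) = mex{0} = 1
So g(11) = 1.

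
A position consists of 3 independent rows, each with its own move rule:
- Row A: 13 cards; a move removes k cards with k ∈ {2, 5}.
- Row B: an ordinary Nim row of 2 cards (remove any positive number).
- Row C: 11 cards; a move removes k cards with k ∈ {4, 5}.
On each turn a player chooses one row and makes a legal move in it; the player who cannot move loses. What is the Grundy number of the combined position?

3

Grundy values for row A (subtraction set {2, 5}):
g(0) = mex{} = 0
g(1) = mex{} = 0
g(2) = mex{0} = 1
g(3) = mex{0} = 1
g(4) = mex{1} = 0
g(5) = mex{0,1} = 2
g(6) = mex{0} = 1
g(7) = mex{1,2} = 0
g(8) = mex{1} = 0
g(9) = mex{0} = 1
g(10) = mex{0,2} = 1
g(11) = mex{1} = 0
g(12) = mex{0,1} = 2
g(13) = mex{0} = 1
So g(13) = 1.
Row B is a plain Nim row of size 2, so its Grundy value is 2.
Grundy values for row C (subtraction set {4, 5}):
g(0) = mex{} = 0
g(1) = mex{} = 0
g(2) = mex{} = 0
g(3) = mex{} = 0
g(4) = mex{0} = 1
g(5) = mex{0} = 1
g(6) = mex{0} = 1
g(7) = mex{0} = 1
g(8) = mex{0,1} = 2
g(9) = mex{1} = 0
g(10) = mex{1} = 0
g(11) = mex{1} = 0
So g(11) = 0.
By the Sprague-Grundy theorem, the Grundy value of a sum of independent games is the XOR of the component values.
Combined value = 1 XOR 2 XOR 0 = 3.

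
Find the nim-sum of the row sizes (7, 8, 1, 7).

9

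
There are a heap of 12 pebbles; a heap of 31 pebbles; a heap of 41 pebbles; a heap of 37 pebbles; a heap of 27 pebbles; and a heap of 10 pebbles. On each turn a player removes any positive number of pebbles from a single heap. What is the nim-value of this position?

14

In binary:
  001100  (12)
  011111  (31)
  101001  (41)
  100101  (37)
  011011  (27)
  001010  (10)
  ------
  001110  (14)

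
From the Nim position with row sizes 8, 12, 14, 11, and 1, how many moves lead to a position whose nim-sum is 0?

Compute the nim-sum pairwise:
8 XOR 12 = 4
4 XOR 14 = 10
10 XOR 11 = 1
1 XOR 1 = 0
The nim-sum is already 0, so every move leaves a nonzero nim-sum — there are no winning moves.

0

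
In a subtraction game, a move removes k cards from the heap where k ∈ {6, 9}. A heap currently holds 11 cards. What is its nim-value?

1

Compute g(0), g(1), … for moves {6, 9}:
k:     0  1  2  3  4  5  6  7  8  9 10 11
g(k):  0  0  0  0  0  0  1  1  1  1  1  1
So g(11) = 1.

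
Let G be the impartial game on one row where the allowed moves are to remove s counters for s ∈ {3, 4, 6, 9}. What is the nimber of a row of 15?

Compute g(0), g(1), … for moves {3, 4, 6, 9}:
k:     0  1  2  3  4  5  6  7  8  9 10 11 12 13 14 15
g(k):  0  0  0  1  1  1  2  2  2  3  3  3  0  0  0  1
So g(15) = 1.

1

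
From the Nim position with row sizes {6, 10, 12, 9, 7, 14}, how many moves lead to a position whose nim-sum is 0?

0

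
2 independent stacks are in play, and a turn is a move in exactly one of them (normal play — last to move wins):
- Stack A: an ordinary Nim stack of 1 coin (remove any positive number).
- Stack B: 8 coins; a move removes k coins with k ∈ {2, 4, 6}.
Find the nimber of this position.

1

Stack A is a plain Nim stack of size 1, so its Grundy value is 1.
Build the Grundy sequence for stack B with g(k) = mex{g(k−s) : s ∈ {2, 4, 6}, s ≤ k}:
g(0) = mex{} = 0
g(1) = mex{} = 0
g(2) = mex{0} = 1
g(3) = mex{0} = 1
g(4) = mex{0,1} = 2
g(5) = mex{0,1} = 2
g(6) = mex{0,1,2} = 3
g(7) = mex{0,1,2} = 3
g(8) = mex{1,2,3} = 0
So g(8) = 0.
The value of a disjunctive sum is the nim-sum of the parts.
Combined value = 1 XOR 0 = 1.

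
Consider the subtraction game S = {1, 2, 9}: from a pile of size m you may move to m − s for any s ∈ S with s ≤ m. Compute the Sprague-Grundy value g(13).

0

Compute g(0), g(1), … for moves {1, 2, 9}:
k:     0  1  2  3  4  5  6  7  8  9 10 11 12 13
g(k):  0  1  2  0  1  2  0  1  2  3  0  1  2  0
So g(13) = 0.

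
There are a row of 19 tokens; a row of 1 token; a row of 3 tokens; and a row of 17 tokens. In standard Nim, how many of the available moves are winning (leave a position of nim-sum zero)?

0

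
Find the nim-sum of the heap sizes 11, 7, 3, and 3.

12

Nim-sum: 11 XOR 7 XOR 3 XOR 3 = 12.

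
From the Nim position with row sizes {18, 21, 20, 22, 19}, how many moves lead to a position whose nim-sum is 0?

5

Nim-sum: 18 ⊕ 21 ⊕ 20 ⊕ 22 ⊕ 19 = 22.
The overall nim-sum is X = 22. A row of size p has a winning move iff p XOR X < p (reduce it to p XOR X).
  18: 18 XOR 22 = 4 < 18 — winning move (to 4).
  21: 21 XOR 22 = 3 < 21 — winning move (to 3).
  20: 20 XOR 22 = 2 < 20 — winning move (to 2).
  22: 22 XOR 22 = 0 < 22 — winning move (to 0).
  19: 19 XOR 22 = 5 < 19 — winning move (to 5).
That gives 5 winning moves.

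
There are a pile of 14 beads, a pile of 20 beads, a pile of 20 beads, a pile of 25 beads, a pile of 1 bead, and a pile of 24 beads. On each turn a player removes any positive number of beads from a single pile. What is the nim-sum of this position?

14

Nim-sum: 14 ^ 20 ^ 20 ^ 25 ^ 1 ^ 24 = 14.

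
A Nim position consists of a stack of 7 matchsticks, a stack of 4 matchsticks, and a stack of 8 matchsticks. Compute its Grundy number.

Compute the nim-sum pairwise:
7 ⊕ 4 = 3
3 ⊕ 8 = 11

11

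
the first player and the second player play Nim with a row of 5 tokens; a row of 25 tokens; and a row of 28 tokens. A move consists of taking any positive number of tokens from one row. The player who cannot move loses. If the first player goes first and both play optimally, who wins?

the second player wins

Nim-sum: 5 XOR 25 XOR 28 = 0.
The nim-sum is 0, so this is a P-position: the player to move is in a losing position under optimal play; the first player is about to move from it and so loses — the second player wins.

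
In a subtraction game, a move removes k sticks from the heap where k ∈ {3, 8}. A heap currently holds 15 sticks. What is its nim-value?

1

Grundy values for subtraction set {3, 8}:
k:     0  1  2  3  4  5  6  7  8  9 10 11 12 13 14 15
g(k):  0  0  0  1  1  1  0  0  2  1  1  0  0  0  1  1
So g(15) = 1.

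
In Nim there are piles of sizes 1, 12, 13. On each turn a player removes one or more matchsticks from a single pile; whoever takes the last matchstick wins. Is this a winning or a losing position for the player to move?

Losing position

Write each in binary and XOR column by column:
  0001  (1)
  1100  (12)
  1101  (13)
  ----
  0000  (0)
The nim-sum is 0, so this is a P-position: the player to move is in a losing position under optimal play.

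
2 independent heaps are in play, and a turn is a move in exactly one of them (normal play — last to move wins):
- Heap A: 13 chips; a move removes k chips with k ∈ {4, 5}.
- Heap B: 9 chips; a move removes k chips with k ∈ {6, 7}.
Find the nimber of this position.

0

For heap A, compute g(0), g(1), … with moves {4, 5}:
k:     0  1  2  3  4  5  6  7  8  9 10 11 12 13
g(k):  0  0  0  0  1  1  1  1  2  0  0  0  0  1
So g(13) = 1.
Build the Grundy sequence for heap B with g(k) = mex{g(k−s) : s ∈ {6, 7}, s ≤ k}:
k:     0  1  2  3  4  5  6  7  8  9
g(k):  0  0  0  0  0  0  1  1  1  1
So g(9) = 1.
The value of a disjunctive sum is the nim-sum of the parts.
Combined value = 1 ⊕ 1 = 0.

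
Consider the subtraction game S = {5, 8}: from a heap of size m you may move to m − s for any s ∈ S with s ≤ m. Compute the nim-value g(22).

Build the Grundy sequence with g(k) = mex{g(k−s) : s ∈ {5, 8}, s ≤ k}:
k:     0  1  2  3  4  5  6  7  8  9 10 11 12 13 14 15 16 17 18 19 20 21 22
g(k):  0  0  0  0  0  1  1  1  1  1  2  2  2  0  0  0  0  0  1  1  1  1  1
So g(22) = 1.

1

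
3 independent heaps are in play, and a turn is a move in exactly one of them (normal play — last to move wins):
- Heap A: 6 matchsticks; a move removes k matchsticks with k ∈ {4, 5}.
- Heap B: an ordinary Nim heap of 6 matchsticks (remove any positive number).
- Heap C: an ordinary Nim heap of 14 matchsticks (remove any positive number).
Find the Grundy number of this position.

9

Build the Grundy sequence for heap A with g(k) = mex{g(k−s) : s ∈ {4, 5}, s ≤ k}:
k:     0  1  2  3  4  5  6
g(k):  0  0  0  0  1  1  1
So g(6) = 1.
Heap B is a plain Nim heap of size 6, so its Grundy value is 6.
Heap C is a plain Nim heap of size 14, so its Grundy value is 14.
By the Sprague-Grundy theorem, the Grundy value of a sum of independent games is the XOR of the component values.
Combined value = 1 XOR 6 XOR 14 = 9.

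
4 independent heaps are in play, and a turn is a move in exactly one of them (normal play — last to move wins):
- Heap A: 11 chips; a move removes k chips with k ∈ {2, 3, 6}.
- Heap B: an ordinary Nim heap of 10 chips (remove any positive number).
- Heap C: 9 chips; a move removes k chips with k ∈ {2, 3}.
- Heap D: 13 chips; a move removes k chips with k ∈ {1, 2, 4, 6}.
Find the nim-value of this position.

For heap A, compute g(0), g(1), … with moves {2, 3, 6}:
g(0) = mex{} = 0
g(1) = mex{} = 0
g(2) = mex{0} = 1
g(3) = mex{0} = 1
g(4) = mex{0,1} = 2
g(5) = mex{1} = 0
g(6) = mex{0,1,2} = 3
g(7) = mex{0,2} = 1
g(8) = mex{0,1,3} = 2
g(9) = mex{1,3} = 0
g(10) = mex{1,2} = 0
g(11) = mex{0,2} = 1
So g(11) = 1.
Heap B is a plain Nim heap of size 10, so its Grundy value is 10.
Grundy values for heap C (subtraction set {2, 3}):
k:     0  1  2  3  4  5  6  7  8  9
g(k):  0  0  1  1  2  0  0  1  1  2
So g(9) = 2.
Build the Grundy sequence for heap D with g(k) = mex{g(k−s) : s ∈ {1, 2, 4, 6}, s ≤ k}:
k:     0  1  2  3  4  5  6  7  8  9 10 11 12 13
g(k):  0  1  2  0  1  2  3  4  0  1  2  0  1  2
So g(13) = 2.
The value of a disjunctive sum is the nim-sum of the parts.
Combined value = 1 XOR 10 XOR 2 XOR 2 = 11.

11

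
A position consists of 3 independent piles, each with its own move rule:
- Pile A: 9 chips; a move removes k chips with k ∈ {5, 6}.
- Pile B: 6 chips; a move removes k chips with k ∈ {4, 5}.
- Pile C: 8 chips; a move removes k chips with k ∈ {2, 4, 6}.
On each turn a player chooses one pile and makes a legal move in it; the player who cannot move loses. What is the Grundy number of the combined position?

For pile A, compute g(0), g(1), … with moves {5, 6}:
k:     0  1  2  3  4  5  6  7  8  9
g(k):  0  0  0  0  0  1  1  1  1  1
So g(9) = 1.
For pile B, compute g(0), g(1), … with moves {4, 5}:
k:     0  1  2  3  4  5  6
g(k):  0  0  0  0  1  1  1
So g(6) = 1.
Grundy values for pile C (subtraction set {2, 4, 6}):
g(0) = mex{} = 0
g(1) = mex{} = 0
g(2) = mex{0} = 1
g(3) = mex{0} = 1
g(4) = mex{0,1} = 2
g(5) = mex{0,1} = 2
g(6) = mex{0,1,2} = 3
g(7) = mex{0,1,2} = 3
g(8) = mex{1,2,3} = 0
So g(8) = 0.
The value of a disjunctive sum is the nim-sum of the parts.
Combined value = 1 XOR 1 XOR 0 = 0.

0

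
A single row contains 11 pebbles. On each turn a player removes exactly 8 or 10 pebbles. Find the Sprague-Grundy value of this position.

1

Compute g(0), g(1), … for moves {8, 10}:
g(0) = mex{} = 0
g(1) = mex{} = 0
g(2) = mex{} = 0
g(3) = mex{} = 0
g(4) = mex{} = 0
g(5) = mex{} = 0
g(6) = mex{} = 0
g(7) = mex{} = 0
g(8) = mex{0} = 1
g(9) = mex{0} = 1
g(10) = mex{0} = 1
g(11) = mex{0} = 1
So g(11) = 1.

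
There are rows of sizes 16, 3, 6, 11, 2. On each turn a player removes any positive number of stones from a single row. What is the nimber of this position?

Compute the nim-sum pairwise:
16 ^ 3 = 19
19 ^ 6 = 21
21 ^ 11 = 30
30 ^ 2 = 28

28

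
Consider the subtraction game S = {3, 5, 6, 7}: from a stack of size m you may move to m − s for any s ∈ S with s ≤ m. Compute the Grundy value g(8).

Build the Grundy sequence with g(k) = mex{g(k−s) : s ∈ {3, 5, 6, 7}, s ≤ k}:
k:     0  1  2  3  4  5  6  7  8
g(k):  0  0  0  1  1  1  2  2  2
So g(8) = 2.

2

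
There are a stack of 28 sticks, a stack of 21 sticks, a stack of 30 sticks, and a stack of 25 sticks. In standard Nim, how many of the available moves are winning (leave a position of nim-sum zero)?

3

Nim-sum: 28 ⊕ 21 ⊕ 30 ⊕ 25 = 14.
The overall nim-sum is X = 14. A stack of size p has a winning move iff p XOR X < p (reduce it to p XOR X).
  28: 28 XOR 14 = 18 < 28 — winning move (to 18).
  21: 21 XOR 14 = 27 ≥ 21 — no move.
  30: 30 XOR 14 = 16 < 30 — winning move (to 16).
  25: 25 XOR 14 = 23 < 25 — winning move (to 23).
That gives 3 winning moves.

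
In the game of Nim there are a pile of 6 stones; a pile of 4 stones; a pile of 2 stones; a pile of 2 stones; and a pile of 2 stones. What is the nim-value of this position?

0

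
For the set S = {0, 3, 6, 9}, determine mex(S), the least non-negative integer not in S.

1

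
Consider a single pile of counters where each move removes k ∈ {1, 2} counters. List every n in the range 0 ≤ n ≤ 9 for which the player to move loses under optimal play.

0, 3, 6, 9

Compute g(0), g(1), … for moves {1, 2}:
k:     0  1  2  3  4  5  6  7  8  9
g(k):  0  1  2  0  1  2  0  1  2  0
The P-positions (g = 0) in 0..9 are 0, 3, 6, 9.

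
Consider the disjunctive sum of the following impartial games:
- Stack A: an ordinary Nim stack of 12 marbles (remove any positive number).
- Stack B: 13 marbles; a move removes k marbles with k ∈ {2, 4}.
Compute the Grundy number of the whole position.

Stack A is a plain Nim stack of size 12, so its Grundy value is 12.
Grundy values for stack B (subtraction set {2, 4}):
g(0) = mex{} = 0
g(1) = mex{} = 0
g(2) = mex{0} = 1
g(3) = mex{0} = 1
g(4) = mex{0,1} = 2
g(5) = mex{0,1} = 2
g(6) = mex{1,2} = 0
g(7) = mex{1,2} = 0
g(8) = mex{0,2} = 1
g(9) = mex{0,2} = 1
g(10) = mex{0,1} = 2
g(11) = mex{0,1} = 2
g(12) = mex{1,2} = 0
g(13) = mex{1,2} = 0
So g(13) = 0.
The value of a disjunctive sum is the nim-sum of the parts.
Combined value = 12 ⊕ 0 = 12.

12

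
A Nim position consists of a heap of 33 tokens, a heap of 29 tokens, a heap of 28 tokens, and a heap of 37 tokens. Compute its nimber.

5

Compute the nim-sum pairwise:
33 ⊕ 29 = 60
60 ⊕ 28 = 32
32 ⊕ 37 = 5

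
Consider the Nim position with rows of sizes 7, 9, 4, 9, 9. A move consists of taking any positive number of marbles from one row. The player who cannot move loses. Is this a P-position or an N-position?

Nim-sum: 7 ^ 9 ^ 4 ^ 9 ^ 9 = 10.
The nim-sum is 10 ≠ 0, so this is an N-position: the player to move can win.

N-position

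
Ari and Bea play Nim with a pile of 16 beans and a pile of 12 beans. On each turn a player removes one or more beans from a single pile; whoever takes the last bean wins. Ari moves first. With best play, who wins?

Compute the nim-sum pairwise:
16 ⊕ 12 = 28
The nim-sum is 28 ≠ 0, so this is an N-position: the player to move can win; Ari has a winning move.

Ari wins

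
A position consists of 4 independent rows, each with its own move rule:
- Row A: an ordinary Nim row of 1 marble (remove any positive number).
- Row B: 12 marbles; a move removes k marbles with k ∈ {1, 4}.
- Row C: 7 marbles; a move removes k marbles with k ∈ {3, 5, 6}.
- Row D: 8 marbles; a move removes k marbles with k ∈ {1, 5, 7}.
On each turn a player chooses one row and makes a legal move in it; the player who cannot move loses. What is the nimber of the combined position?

3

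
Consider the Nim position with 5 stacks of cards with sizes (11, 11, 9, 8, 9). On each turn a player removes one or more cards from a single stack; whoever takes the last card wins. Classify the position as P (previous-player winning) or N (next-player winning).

N-position

Compute the nim-sum pairwise:
11 ^ 11 = 0
0 ^ 9 = 9
9 ^ 8 = 1
1 ^ 9 = 8
The nim-sum is 8 ≠ 0, so this is an N-position: the player to move can win.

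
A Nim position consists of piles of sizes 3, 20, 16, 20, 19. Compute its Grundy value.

Nim-sum: 3 ⊕ 20 ⊕ 16 ⊕ 20 ⊕ 19 = 0.

0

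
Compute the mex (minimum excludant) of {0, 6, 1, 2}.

3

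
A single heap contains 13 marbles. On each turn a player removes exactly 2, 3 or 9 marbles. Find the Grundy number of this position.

Grundy values for subtraction set {2, 3, 9}:
k:     0  1  2  3  4  5  6  7  8  9 10 11 12 13
g(k):  0  0  1  1  2  0  0  1  1  2  2  0  0  1
So g(13) = 1.

1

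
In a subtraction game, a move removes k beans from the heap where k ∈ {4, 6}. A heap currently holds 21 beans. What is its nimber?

Compute g(0), g(1), … for moves {4, 6}:
k:     0  1  2  3  4  5  6  7  8  9 10 11 12 13 14 15 16 17 18 19 20 21
g(k):  0  0  0  0  1  1  1  1  2  2  0  0  0  0  1  1  1  1  2  2  0  0
So g(21) = 0.

0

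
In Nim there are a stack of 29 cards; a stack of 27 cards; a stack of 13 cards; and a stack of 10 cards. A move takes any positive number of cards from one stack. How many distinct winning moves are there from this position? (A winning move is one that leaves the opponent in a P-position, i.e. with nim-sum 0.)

Nim-sum: 29 ⊕ 27 ⊕ 13 ⊕ 10 = 1.
The overall nim-sum is X = 1. A stack of size p has a winning move iff p XOR X < p (reduce it to p XOR X).
  29: 29 XOR 1 = 28 < 29 — winning move (to 28).
  27: 27 XOR 1 = 26 < 27 — winning move (to 26).
  13: 13 XOR 1 = 12 < 13 — winning move (to 12).
  10: 10 XOR 1 = 11 ≥ 10 — no move.
That gives 3 winning moves.

3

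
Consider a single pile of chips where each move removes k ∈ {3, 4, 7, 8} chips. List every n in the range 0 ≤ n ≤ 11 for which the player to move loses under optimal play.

0, 1, 2, 11

Grundy values for subtraction set {3, 4, 7, 8}:
k:     0  1  2  3  4  5  6  7  8  9 10 11
g(k):  0  0  0  1  1  1  2  2  2  3  3  0
The P-positions (g = 0) in 0..11 are 0, 1, 2, 11.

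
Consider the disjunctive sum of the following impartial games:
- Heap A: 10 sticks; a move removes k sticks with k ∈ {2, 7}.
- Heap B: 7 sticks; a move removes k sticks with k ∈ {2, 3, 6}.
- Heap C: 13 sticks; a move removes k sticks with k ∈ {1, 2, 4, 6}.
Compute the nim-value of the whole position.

3

Grundy values for heap A (subtraction set {2, 7}):
k:     0  1  2  3  4  5  6  7  8  9 10
g(k):  0  0  1  1  0  0  1  1  2  0  0
So g(10) = 0.
Grundy values for heap B (subtraction set {2, 3, 6}):
g(0) = mex{} = 0
g(1) = mex{} = 0
g(2) = mex{0} = 1
g(3) = mex{0} = 1
g(4) = mex{0,1} = 2
g(5) = mex{1} = 0
g(6) = mex{0,1,2} = 3
g(7) = mex{0,2} = 1
So g(7) = 1.
For heap C, compute g(0), g(1), … with moves {1, 2, 4, 6}:
k:     0  1  2  3  4  5  6  7  8  9 10 11 12 13
g(k):  0  1  2  0  1  2  3  4  0  1  2  0  1  2
So g(13) = 2.
By the Sprague-Grundy theorem, the Grundy value of a sum of independent games is the XOR of the component values.
Combined value = 0 XOR 1 XOR 2 = 3.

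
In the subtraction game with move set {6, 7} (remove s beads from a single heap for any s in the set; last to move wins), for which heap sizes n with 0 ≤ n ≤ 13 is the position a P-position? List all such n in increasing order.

0, 1, 2, 3, 4, 5, 13

Compute g(0), g(1), … for moves {6, 7}:
k:     0  1  2  3  4  5  6  7  8  9 10 11 12 13
g(k):  0  0  0  0  0  0  1  1  1  1  1  1  2  0
The P-positions (g = 0) in 0..13 are 0, 1, 2, 3, 4, 5, 13.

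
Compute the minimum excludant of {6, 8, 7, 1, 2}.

0 is not in the set, so the mex is 0.

0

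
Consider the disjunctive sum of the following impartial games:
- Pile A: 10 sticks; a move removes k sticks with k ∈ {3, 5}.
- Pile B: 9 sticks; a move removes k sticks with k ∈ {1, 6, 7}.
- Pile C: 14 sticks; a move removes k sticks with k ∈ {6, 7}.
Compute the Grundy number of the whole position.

Grundy values for pile A (subtraction set {3, 5}):
k:     0  1  2  3  4  5  6  7  8  9 10
g(k):  0  0  0  1  1  1  2  2  0  0  0
So g(10) = 0.
For pile B, compute g(0), g(1), … with moves {1, 6, 7}:
k:     0  1  2  3  4  5  6  7  8  9
g(k):  0  1  0  1  0  1  2  3  2  3
So g(9) = 3.
For pile C, compute g(0), g(1), … with moves {6, 7}:
g(0) = mex{} = 0
g(1) = mex{} = 0
g(2) = mex{} = 0
g(3) = mex{} = 0
g(4) = mex{} = 0
g(5) = mex{} = 0
g(6) = mex{0} = 1
g(7) = mex{0} = 1
g(8) = mex{0} = 1
g(9) = mex{0} = 1
g(10) = mex{0} = 1
g(11) = mex{0} = 1
g(12) = mex{0,1} = 2
g(13) = mex{1} = 0
g(14) = mex{1} = 0
So g(14) = 0.
By the Sprague-Grundy theorem, the Grundy value of a sum of independent games is the XOR of the component values.
Combined value = 0 XOR 3 XOR 0 = 3.

3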